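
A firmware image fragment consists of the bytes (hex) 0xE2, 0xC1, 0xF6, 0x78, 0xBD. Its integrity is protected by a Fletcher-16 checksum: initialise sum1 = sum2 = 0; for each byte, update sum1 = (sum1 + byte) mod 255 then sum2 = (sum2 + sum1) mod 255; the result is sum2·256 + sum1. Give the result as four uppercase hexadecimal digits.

09D1

Running sums (mod 255):
  after byte 0 (0xE2): sum1=226, sum2=226
  after byte 1 (0xC1): sum1=164, sum2=135
  after byte 2 (0xF6): sum1=155, sum2=35
  after byte 3 (0x78): sum1=20, sum2=55
  after byte 4 (0xBD): sum1=209, sum2=9
Checksum = sum2·256 + sum1 = 9·256 + 209 = 2513 = 0x09D1.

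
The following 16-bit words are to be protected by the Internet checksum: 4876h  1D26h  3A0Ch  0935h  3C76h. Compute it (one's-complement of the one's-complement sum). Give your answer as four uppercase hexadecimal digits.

1AAC

One's-complement addition (fold any carry out of bit 15 back into bit 0):
  0x4876 + 0x1D26 = 0x0659C
  0x659C + 0x3A0C = 0x09FA8
  0x9FA8 + 0x0935 = 0x0A8DD
  0xA8DD + 0x3C76 = 0x0E553
One's-complement sum = 0xE553.
Checksum = ~0xE553 & 0xFFFF = 0x1AAC.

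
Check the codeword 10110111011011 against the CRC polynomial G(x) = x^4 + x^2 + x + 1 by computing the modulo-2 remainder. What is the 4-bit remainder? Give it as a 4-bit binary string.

0000

Modulo-2 division of 10110111011011 by 10111:
  pos 0: 10110 XOR 10111 = 00001
  pos 4: 11110 XOR 10111 = 01001
  pos 5: 10011 XOR 10111 = 00100
  pos 7: 10010 XOR 10111 = 00101
  pos 9: 10111 XOR 10111 = 00000
Remainder = 0000 (zero — the frame passes the CRC check).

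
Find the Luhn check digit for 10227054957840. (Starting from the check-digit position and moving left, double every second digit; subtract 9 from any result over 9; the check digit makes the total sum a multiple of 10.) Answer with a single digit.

5

Partial digits right→left: 0 4 8 7 5 9 4 5 0 7 2 2 0 1
Double every second digit counting from the check-digit position (so the 1st, 3rd, 5th, ... of the partial from the right).
  doubled (with −9 where >9): 0 7 1 8 0 4 0 → sum 20
  kept as-is: 4 7 9 5 7 2 1 → sum 35
Total = 20 + 35 = 55.
Check digit = (10 − (55 mod 10)) mod 10 = 5.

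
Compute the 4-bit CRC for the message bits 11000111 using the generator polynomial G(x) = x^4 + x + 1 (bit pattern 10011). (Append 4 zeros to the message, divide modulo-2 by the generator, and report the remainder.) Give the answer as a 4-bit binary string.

Append 4 zeros: 110001110000. Divide by 10011 (XOR where the leading bit is 1):
  pos 0: 11000 XOR 10011 = 01011
  pos 1: 10111 XOR 10011 = 00100
  pos 3: 10011 XOR 10011 = 00000
Remainder (last 4 bits) = 0000. This is the CRC / FCS.

0000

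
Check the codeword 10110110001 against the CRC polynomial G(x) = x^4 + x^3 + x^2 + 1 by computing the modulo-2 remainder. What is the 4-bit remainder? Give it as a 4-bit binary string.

0000

Modulo-2 division of 10110110001 by 11101:
  pos 0: 10110 XOR 11101 = 01011
  pos 1: 10111 XOR 11101 = 01010
  pos 2: 10101 XOR 11101 = 01000
  pos 3: 10000 XOR 11101 = 01101
  pos 4: 11010 XOR 11101 = 00111
  pos 6: 11101 XOR 11101 = 00000
Remainder = 0000 (zero — the frame passes the CRC check).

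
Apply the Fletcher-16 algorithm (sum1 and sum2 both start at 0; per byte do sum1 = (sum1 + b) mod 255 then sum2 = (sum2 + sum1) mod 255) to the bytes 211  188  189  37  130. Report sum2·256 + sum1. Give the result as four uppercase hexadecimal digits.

Running sums (mod 255):
  after byte 0 (211): sum1=211, sum2=211
  after byte 1 (188): sum1=144, sum2=100
  after byte 2 (189): sum1=78, sum2=178
  after byte 3 (37): sum1=115, sum2=38
  after byte 4 (130): sum1=245, sum2=28
Checksum = sum2·256 + sum1 = 28·256 + 245 = 7413 = 0x1CF5.

1CF5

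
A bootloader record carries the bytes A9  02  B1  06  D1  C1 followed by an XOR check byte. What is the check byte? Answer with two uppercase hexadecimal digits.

XOR the bytes together:
  start with 0xA9
  0xA9 ⊕ 0x02 = 0xAB
  0xAB ⊕ 0xB1 = 0x1A
  0x1A ⊕ 0x06 = 0x1C
  0x1C ⊕ 0xD1 = 0xCD
  0xCD ⊕ 0xC1 = 0x0C

0C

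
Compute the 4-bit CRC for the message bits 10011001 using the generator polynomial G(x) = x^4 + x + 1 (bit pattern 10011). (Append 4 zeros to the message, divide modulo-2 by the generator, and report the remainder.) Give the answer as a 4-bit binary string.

0011

Append 4 zeros: 100110010000. Divide by 10011 (XOR where the leading bit is 1):
  pos 0: 10011 XOR 10011 = 00000
  pos 7: 10000 XOR 10011 = 00011
Remainder (last 4 bits) = 0011. This is the CRC / FCS.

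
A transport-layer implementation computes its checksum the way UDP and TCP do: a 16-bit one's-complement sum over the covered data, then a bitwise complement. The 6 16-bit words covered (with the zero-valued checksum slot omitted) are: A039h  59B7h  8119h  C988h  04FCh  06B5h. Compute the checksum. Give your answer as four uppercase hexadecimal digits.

One's-complement addition (fold any carry out of bit 15 back into bit 0):
  0xA039 + 0x59B7 = 0x0F9F0
  0xF9F0 + 0x8119 = 0x17B09 → wrap carry → 0x7B0A
  0x7B0A + 0xC988 = 0x14492 → wrap carry → 0x4493
  0x4493 + 0x04FC = 0x0498F
  0x498F + 0x06B5 = 0x05044
One's-complement sum = 0x5044.
Checksum = ~0x5044 & 0xFFFF = 0xAFBB.

AFBB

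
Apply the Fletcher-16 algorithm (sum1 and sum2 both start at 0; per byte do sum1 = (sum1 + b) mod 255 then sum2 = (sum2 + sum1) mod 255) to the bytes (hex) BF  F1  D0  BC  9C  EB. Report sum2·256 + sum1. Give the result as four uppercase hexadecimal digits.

Running sums (mod 255):
  after byte 0 (BF): sum1=191, sum2=191
  after byte 1 (F1): sum1=177, sum2=113
  after byte 2 (D0): sum1=130, sum2=243
  after byte 3 (BC): sum1=63, sum2=51
  after byte 4 (9C): sum1=219, sum2=15
  after byte 5 (EB): sum1=199, sum2=214
Checksum = sum2·256 + sum1 = 214·256 + 199 = 54983 = 0xD6C7.

D6C7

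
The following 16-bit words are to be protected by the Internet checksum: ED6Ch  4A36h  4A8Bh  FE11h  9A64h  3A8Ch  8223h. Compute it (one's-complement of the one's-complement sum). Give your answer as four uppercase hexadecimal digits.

One's-complement addition (fold any carry out of bit 15 back into bit 0):
  0xED6C + 0x4A36 = 0x137A2 → wrap carry → 0x37A3
  0x37A3 + 0x4A8B = 0x0822E
  0x822E + 0xFE11 = 0x1803F → wrap carry → 0x8040
  0x8040 + 0x9A64 = 0x11AA4 → wrap carry → 0x1AA5
  0x1AA5 + 0x3A8C = 0x05531
  0x5531 + 0x8223 = 0x0D754
One's-complement sum = 0xD754.
Checksum = ~0xD754 & 0xFFFF = 0x28AB.

28AB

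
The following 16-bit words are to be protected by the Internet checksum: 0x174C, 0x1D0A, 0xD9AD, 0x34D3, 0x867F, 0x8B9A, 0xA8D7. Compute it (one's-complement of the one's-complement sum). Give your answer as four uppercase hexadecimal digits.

One's-complement addition (fold any carry out of bit 15 back into bit 0):
  0x174C + 0x1D0A = 0x03456
  0x3456 + 0xD9AD = 0x10E03 → wrap carry → 0x0E04
  0x0E04 + 0x34D3 = 0x042D7
  0x42D7 + 0x867F = 0x0C956
  0xC956 + 0x8B9A = 0x154F0 → wrap carry → 0x54F1
  0x54F1 + 0xA8D7 = 0x0FDC8
One's-complement sum = 0xFDC8.
Checksum = ~0xFDC8 & 0xFFFF = 0x0237.

0237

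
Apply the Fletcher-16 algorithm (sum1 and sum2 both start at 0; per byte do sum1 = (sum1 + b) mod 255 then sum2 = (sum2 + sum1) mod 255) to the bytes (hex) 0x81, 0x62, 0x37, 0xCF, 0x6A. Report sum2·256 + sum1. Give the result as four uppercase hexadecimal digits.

C055

Running sums (mod 255):
  after byte 0 (0x81): sum1=129, sum2=129
  after byte 1 (0x62): sum1=227, sum2=101
  after byte 2 (0x37): sum1=27, sum2=128
  after byte 3 (0xCF): sum1=234, sum2=107
  after byte 4 (0x6A): sum1=85, sum2=192
Checksum = sum2·256 + sum1 = 192·256 + 85 = 49237 = 0xC055.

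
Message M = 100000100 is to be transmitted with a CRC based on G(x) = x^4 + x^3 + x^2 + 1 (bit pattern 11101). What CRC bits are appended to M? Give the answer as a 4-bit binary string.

1001

Append 4 zeros: 1000001000000. Divide by 11101 (XOR where the leading bit is 1):
  pos 0: 10000 XOR 11101 = 01101
  pos 1: 11010 XOR 11101 = 00111
  pos 3: 11110 XOR 11101 = 00011
  pos 6: 11000 XOR 11101 = 00101
  pos 8: 10100 XOR 11101 = 01001
Remainder (last 4 bits) = 1001. This is the CRC / FCS.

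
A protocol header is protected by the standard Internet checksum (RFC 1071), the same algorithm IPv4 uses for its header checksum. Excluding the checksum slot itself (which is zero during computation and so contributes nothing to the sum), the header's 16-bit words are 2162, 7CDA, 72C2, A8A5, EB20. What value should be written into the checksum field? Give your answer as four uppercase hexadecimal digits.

One's-complement addition (fold any carry out of bit 15 back into bit 0):
  0x2162 + 0x7CDA = 0x09E3C
  0x9E3C + 0x72C2 = 0x110FE → wrap carry → 0x10FF
  0x10FF + 0xA8A5 = 0x0B9A4
  0xB9A4 + 0xEB20 = 0x1A4C4 → wrap carry → 0xA4C5
One's-complement sum = 0xA4C5.
Checksum = ~0xA4C5 & 0xFFFF = 0x5B3A.

5B3A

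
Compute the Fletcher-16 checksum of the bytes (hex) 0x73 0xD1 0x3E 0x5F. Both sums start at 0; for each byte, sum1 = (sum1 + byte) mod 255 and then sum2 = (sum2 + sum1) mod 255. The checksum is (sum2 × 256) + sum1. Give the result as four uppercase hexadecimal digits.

1FE2

Running sums (mod 255):
  after byte 0 (0x73): sum1=115, sum2=115
  after byte 1 (0xD1): sum1=69, sum2=184
  after byte 2 (0x3E): sum1=131, sum2=60
  after byte 3 (0x5F): sum1=226, sum2=31
Checksum = sum2·256 + sum1 = 31·256 + 226 = 8162 = 0x1FE2.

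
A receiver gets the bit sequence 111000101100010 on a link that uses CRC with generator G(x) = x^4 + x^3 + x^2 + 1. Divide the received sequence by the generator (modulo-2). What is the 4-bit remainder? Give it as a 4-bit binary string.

Modulo-2 division of 111000101100010 by 11101:
  pos 0: 11100 XOR 11101 = 00001
  pos 4: 10101 XOR 11101 = 01000
  pos 5: 10001 XOR 11101 = 01100
  pos 6: 11000 XOR 11101 = 00101
  pos 8: 10100 XOR 11101 = 01001
  pos 9: 10011 XOR 11101 = 01110
  pos 10: 11100 XOR 11101 = 00001
Remainder = 0001 (nonzero — an error is detected).

0001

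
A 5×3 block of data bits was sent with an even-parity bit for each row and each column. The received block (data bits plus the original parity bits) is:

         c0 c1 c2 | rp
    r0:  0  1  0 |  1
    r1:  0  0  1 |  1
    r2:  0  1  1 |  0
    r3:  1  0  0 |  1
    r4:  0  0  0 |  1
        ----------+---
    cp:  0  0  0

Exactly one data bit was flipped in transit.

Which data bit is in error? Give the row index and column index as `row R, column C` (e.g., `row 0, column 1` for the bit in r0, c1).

row 4, column 0

Recompute each row's even parity and compare to rp:
  r0: data parity 1, sent rp 1 → ok
  r1: data parity 1, sent rp 1 → ok
  r2: data parity 0, sent rp 0 → ok
  r3: data parity 1, sent rp 1 → ok
  r4: data parity 0, sent rp 1 → mismatch
Recompute each column's even parity and compare to cp:
  c0: data parity 1, sent cp 0 → mismatch
  c1: data parity 0, sent cp 0 → ok
  c2: data parity 0, sent cp 0 → ok
Exactly one row (r4) and one column (c0) fail → the flipped bit is at their intersection.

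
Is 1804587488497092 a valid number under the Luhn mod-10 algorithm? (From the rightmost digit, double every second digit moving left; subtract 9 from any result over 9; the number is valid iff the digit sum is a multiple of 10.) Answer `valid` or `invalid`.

From the right, keep odd positions and double even positions (subtract 9 from any doubled value over 9):
  doubled (positions 2,4,...): 9 5 8 7 5 1 0 2 → sum 37
  kept (positions 1,3,...): 2 0 9 8 4 8 4 8 → sum 43
Total = 80.
80 mod 10 = 0, so the number is valid.

valid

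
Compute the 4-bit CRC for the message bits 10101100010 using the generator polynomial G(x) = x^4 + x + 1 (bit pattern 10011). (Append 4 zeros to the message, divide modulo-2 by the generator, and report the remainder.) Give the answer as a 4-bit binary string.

1101

Append 4 zeros: 101011000100000. Divide by 10011 (XOR where the leading bit is 1):
  pos 0: 10101 XOR 10011 = 00110
  pos 2: 11010 XOR 10011 = 01001
  pos 3: 10010 XOR 10011 = 00001
  pos 7: 10100 XOR 10011 = 00111
  pos 9: 11100 XOR 10011 = 01111
  pos 10: 11110 XOR 10011 = 01101
Remainder (last 4 bits) = 1101. This is the CRC / FCS.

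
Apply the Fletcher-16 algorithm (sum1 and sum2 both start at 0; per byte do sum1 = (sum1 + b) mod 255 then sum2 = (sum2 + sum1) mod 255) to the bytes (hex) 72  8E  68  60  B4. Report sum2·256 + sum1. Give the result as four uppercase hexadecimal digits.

Running sums (mod 255):
  after byte 0 (72): sum1=114, sum2=114
  after byte 1 (8E): sum1=1, sum2=115
  after byte 2 (68): sum1=105, sum2=220
  after byte 3 (60): sum1=201, sum2=166
  after byte 4 (B4): sum1=126, sum2=37
Checksum = sum2·256 + sum1 = 37·256 + 126 = 9598 = 0x257E.

257E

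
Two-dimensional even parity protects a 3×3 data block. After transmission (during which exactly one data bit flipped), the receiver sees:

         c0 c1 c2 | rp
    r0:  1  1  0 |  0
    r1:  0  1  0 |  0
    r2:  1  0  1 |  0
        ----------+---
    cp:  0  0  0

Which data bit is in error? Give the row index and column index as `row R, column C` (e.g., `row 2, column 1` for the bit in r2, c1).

row 1, column 2

Recompute each row's even parity and compare to rp:
  r0: data parity 0, sent rp 0 → ok
  r1: data parity 1, sent rp 0 → mismatch
  r2: data parity 0, sent rp 0 → ok
Recompute each column's even parity and compare to cp:
  c0: data parity 0, sent cp 0 → ok
  c1: data parity 0, sent cp 0 → ok
  c2: data parity 1, sent cp 0 → mismatch
Exactly one row (r1) and one column (c2) fail → the flipped bit is at their intersection.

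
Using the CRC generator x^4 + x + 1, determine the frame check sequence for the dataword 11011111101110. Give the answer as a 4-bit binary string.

1111

Append 4 zeros: 110111111011100000. Divide by 10011 (XOR where the leading bit is 1):
  pos 0: 11011 XOR 10011 = 01000
  pos 1: 10001 XOR 10011 = 00010
  pos 4: 10111 XOR 10011 = 00100
  pos 6: 10001 XOR 10011 = 00010
  pos 9: 10110 XOR 10011 = 00101
  pos 11: 10100 XOR 10011 = 00111
  pos 13: 11100 XOR 10011 = 01111
Remainder (last 4 bits) = 1111. This is the CRC / FCS.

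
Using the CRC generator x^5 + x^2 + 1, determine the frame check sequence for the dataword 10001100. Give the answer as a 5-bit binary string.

10111

Append 5 zeros: 1000110000000. Divide by 100101 (XOR where the leading bit is 1):
  pos 0: 100011 XOR 100101 = 000110
  pos 3: 110000 XOR 100101 = 010101
  pos 4: 101010 XOR 100101 = 001111
  pos 6: 111100 XOR 100101 = 011001
  pos 7: 110010 XOR 100101 = 010111
Remainder (last 5 bits) = 10111. This is the CRC / FCS.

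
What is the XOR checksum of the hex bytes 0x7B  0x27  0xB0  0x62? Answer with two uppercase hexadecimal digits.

8E

XOR the bytes together:
  start with 0x7B
  0x7B ⊕ 0x27 = 0x5C
  0x5C ⊕ 0xB0 = 0xEC
  0xEC ⊕ 0x62 = 0x8E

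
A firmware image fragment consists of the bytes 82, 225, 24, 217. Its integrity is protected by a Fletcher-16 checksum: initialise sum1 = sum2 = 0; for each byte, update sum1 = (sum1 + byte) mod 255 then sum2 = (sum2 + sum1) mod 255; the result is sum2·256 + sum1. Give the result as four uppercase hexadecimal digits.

Running sums (mod 255):
  after byte 0 (82): sum1=82, sum2=82
  after byte 1 (225): sum1=52, sum2=134
  after byte 2 (24): sum1=76, sum2=210
  after byte 3 (217): sum1=38, sum2=248
Checksum = sum2·256 + sum1 = 248·256 + 38 = 63526 = 0xF826.

F826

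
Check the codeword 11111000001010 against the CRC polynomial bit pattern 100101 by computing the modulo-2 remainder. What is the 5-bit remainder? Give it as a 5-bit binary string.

Modulo-2 division of 11111000001010 by 100101:
  pos 0: 111110 XOR 100101 = 011011
  pos 1: 110110 XOR 100101 = 010011
  pos 2: 100110 XOR 100101 = 000011
  pos 6: 110010 XOR 100101 = 010111
  pos 7: 101111 XOR 100101 = 001010
Remainder = 10100 (nonzero — an error is detected).

10100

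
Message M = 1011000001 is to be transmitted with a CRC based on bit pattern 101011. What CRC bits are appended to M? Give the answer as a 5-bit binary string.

Append 5 zeros: 101100000100000. Divide by 101011 (XOR where the leading bit is 1):
  pos 0: 101100 XOR 101011 = 000111
  pos 3: 111000 XOR 101011 = 010011
  pos 4: 100111 XOR 101011 = 001100
  pos 6: 110000 XOR 101011 = 011011
  pos 7: 110110 XOR 101011 = 011101
  pos 8: 111010 XOR 101011 = 010001
  pos 9: 100010 XOR 101011 = 001001
Remainder (last 5 bits) = 01001. This is the CRC / FCS.

01001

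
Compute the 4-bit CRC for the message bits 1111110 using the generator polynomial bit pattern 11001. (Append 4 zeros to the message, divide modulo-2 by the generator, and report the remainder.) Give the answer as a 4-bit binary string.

Append 4 zeros: 11111100000. Divide by 11001 (XOR where the leading bit is 1):
  pos 0: 11111 XOR 11001 = 00110
  pos 2: 11010 XOR 11001 = 00011
  pos 5: 11000 XOR 11001 = 00001
Remainder (last 4 bits) = 0010. This is the CRC / FCS.

0010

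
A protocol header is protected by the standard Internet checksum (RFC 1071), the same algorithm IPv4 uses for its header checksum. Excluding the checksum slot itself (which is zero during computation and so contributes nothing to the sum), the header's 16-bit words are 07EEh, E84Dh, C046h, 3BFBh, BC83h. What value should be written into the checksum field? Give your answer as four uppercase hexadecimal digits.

One's-complement addition (fold any carry out of bit 15 back into bit 0):
  0x07EE + 0xE84D = 0x0F03B
  0xF03B + 0xC046 = 0x1B081 → wrap carry → 0xB082
  0xB082 + 0x3BFB = 0x0EC7D
  0xEC7D + 0xBC83 = 0x1A900 → wrap carry → 0xA901
One's-complement sum = 0xA901.
Checksum = ~0xA901 & 0xFFFF = 0x56FE.

56FE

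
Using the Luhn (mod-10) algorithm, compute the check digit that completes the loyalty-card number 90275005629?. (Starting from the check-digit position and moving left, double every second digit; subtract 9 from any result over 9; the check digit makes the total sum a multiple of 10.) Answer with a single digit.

0

Partial digits right→left: 9 2 6 5 0 0 5 7 2 0 9
Double every second digit counting from the check-digit position (so the 1st, 3rd, 5th, ... of the partial from the right).
  doubled (with −9 where >9): 9 3 0 1 4 9 → sum 26
  kept as-is: 2 5 0 7 0 → sum 14
Total = 26 + 14 = 40.
Check digit = (10 − (40 mod 10)) mod 10 = 0.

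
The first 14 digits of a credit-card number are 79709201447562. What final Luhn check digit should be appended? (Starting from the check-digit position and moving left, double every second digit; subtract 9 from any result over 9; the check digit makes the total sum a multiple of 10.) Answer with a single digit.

2

Partial digits right→left: 2 6 5 7 4 4 1 0 2 9 0 7 9 7
Double every second digit counting from the check-digit position (so the 1st, 3rd, 5th, ... of the partial from the right).
  doubled (with −9 where >9): 4 1 8 2 4 0 9 → sum 28
  kept as-is: 6 7 4 0 9 7 7 → sum 40
Total = 28 + 40 = 68.
Check digit = (10 − (68 mod 10)) mod 10 = 2.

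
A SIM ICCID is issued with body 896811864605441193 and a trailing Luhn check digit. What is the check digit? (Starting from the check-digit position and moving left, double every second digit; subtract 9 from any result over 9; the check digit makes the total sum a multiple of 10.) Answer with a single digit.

8

Partial digits right→left: 3 9 1 1 4 4 5 0 6 4 6 8 1 1 8 6 9 8
Double every second digit counting from the check-digit position (so the 1st, 3rd, 5th, ... of the partial from the right).
  doubled (with −9 where >9): 6 2 8 1 3 3 2 7 9 → sum 41
  kept as-is: 9 1 4 0 4 8 1 6 8 → sum 41
Total = 41 + 41 = 82.
Check digit = (10 − (82 mod 10)) mod 10 = 8.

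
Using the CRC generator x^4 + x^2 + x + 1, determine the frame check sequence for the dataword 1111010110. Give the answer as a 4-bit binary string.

1101

Append 4 zeros: 11110101100000. Divide by 10111 (XOR where the leading bit is 1):
  pos 0: 11110 XOR 10111 = 01001
  pos 1: 10011 XOR 10111 = 00100
  pos 3: 10001 XOR 10111 = 00110
  pos 5: 11010 XOR 10111 = 01101
  pos 6: 11010 XOR 10111 = 01101
  pos 7: 11010 XOR 10111 = 01101
  pos 8: 11010 XOR 10111 = 01101
  pos 9: 11010 XOR 10111 = 01101
Remainder (last 4 bits) = 1101. This is the CRC / FCS.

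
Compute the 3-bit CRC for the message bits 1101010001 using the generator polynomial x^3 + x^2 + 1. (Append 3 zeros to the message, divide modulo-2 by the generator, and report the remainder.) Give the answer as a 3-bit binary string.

Append 3 zeros: 1101010001000. Divide by 1101 (XOR where the leading bit is 1):
  pos 0: 1101 XOR 1101 = 0000
  pos 5: 1000 XOR 1101 = 0101
  pos 6: 1011 XOR 1101 = 0110
  pos 7: 1100 XOR 1101 = 0001
Remainder (last 3 bits) = 100. This is the CRC / FCS.

100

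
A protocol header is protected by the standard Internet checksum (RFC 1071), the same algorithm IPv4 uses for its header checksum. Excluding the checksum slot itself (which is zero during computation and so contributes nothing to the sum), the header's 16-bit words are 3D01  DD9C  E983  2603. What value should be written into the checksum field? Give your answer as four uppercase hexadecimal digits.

One's-complement addition (fold any carry out of bit 15 back into bit 0):
  0x3D01 + 0xDD9C = 0x11A9D → wrap carry → 0x1A9E
  0x1A9E + 0xE983 = 0x10421 → wrap carry → 0x0422
  0x0422 + 0x2603 = 0x02A25
One's-complement sum = 0x2A25.
Checksum = ~0x2A25 & 0xFFFF = 0xD5DA.

D5DA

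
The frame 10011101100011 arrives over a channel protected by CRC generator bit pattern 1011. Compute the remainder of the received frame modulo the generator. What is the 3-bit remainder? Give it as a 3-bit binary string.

001

Modulo-2 division of 10011101100011 by 1011:
  pos 0: 1001 XOR 1011 = 0010
  pos 2: 1011 XOR 1011 = 0000
  pos 7: 1100 XOR 1011 = 0111
  pos 8: 1110 XOR 1011 = 0101
  pos 9: 1011 XOR 1011 = 0000
Remainder = 001 (nonzero — an error is detected).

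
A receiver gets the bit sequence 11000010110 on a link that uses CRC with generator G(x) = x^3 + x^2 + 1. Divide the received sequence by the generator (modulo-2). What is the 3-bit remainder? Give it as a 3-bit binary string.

000

Modulo-2 division of 11000010110 by 1101:
  pos 0: 1100 XOR 1101 = 0001
  pos 3: 1001 XOR 1101 = 0100
  pos 4: 1000 XOR 1101 = 0101
  pos 5: 1011 XOR 1101 = 0110
  pos 6: 1101 XOR 1101 = 0000
Remainder = 000 (zero — the frame passes the CRC check).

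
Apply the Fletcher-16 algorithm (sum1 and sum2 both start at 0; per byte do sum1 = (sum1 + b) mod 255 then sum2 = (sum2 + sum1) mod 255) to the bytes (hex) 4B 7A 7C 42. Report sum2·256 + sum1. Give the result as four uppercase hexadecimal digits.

D784

Running sums (mod 255):
  after byte 0 (4B): sum1=75, sum2=75
  after byte 1 (7A): sum1=197, sum2=17
  after byte 2 (7C): sum1=66, sum2=83
  after byte 3 (42): sum1=132, sum2=215
Checksum = sum2·256 + sum1 = 215·256 + 132 = 55172 = 0xD784.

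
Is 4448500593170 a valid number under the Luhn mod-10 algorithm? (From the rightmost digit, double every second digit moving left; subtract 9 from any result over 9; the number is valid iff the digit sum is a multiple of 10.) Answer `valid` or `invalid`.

From the right, keep odd positions and double even positions (subtract 9 from any doubled value over 9):
  doubled (positions 2,4,...): 5 6 1 0 7 8 → sum 27
  kept (positions 1,3,...): 0 1 9 0 5 4 4 → sum 23
Total = 50.
50 mod 10 = 0, so the number is valid.

valid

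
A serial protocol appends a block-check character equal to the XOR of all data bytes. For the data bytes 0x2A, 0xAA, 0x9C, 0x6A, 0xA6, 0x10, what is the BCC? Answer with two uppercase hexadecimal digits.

C0

XOR the bytes together:
  start with 0x2A
  0x2A ⊕ 0xAA = 0x80
  0x80 ⊕ 0x9C = 0x1C
  0x1C ⊕ 0x6A = 0x76
  0x76 ⊕ 0xA6 = 0xD0
  0xD0 ⊕ 0x10 = 0xC0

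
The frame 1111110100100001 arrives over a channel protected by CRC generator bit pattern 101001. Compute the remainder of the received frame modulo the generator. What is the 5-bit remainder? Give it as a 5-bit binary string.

Modulo-2 division of 1111110100100001 by 101001:
  pos 0: 111111 XOR 101001 = 010110
  pos 1: 101100 XOR 101001 = 000101
  pos 4: 101100 XOR 101001 = 000101
  pos 7: 101100 XOR 101001 = 000101
  pos 10: 101001 XOR 101001 = 000000
Remainder = 00000 (zero — the frame passes the CRC check).

00000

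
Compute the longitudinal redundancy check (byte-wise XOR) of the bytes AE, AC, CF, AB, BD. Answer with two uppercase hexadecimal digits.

DB

XOR the bytes together:
  start with 0xAE
  0xAE ⊕ 0xAC = 0x02
  0x02 ⊕ 0xCF = 0xCD
  0xCD ⊕ 0xAB = 0x66
  0x66 ⊕ 0xBD = 0xDB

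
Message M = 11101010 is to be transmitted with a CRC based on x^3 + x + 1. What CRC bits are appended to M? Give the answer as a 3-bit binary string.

Append 3 zeros: 11101010000. Divide by 1011 (XOR where the leading bit is 1):
  pos 0: 1110 XOR 1011 = 0101
  pos 1: 1011 XOR 1011 = 0000
  pos 6: 1000 XOR 1011 = 0011
Remainder (last 3 bits) = 110. This is the CRC / FCS.

110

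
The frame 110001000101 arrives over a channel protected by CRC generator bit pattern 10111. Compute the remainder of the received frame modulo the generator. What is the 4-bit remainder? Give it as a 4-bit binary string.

0001

Modulo-2 division of 110001000101 by 10111:
  pos 0: 11000 XOR 10111 = 01111
  pos 1: 11111 XOR 10111 = 01000
  pos 2: 10000 XOR 10111 = 00111
  pos 4: 11100 XOR 10111 = 01011
  pos 5: 10111 XOR 10111 = 00000
Remainder = 0001 (nonzero — an error is detected).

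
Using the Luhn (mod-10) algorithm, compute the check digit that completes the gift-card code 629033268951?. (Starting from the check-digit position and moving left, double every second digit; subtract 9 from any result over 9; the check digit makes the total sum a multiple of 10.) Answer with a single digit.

Partial digits right→left: 1 5 9 8 6 2 3 3 0 9 2 6
Double every second digit counting from the check-digit position (so the 1st, 3rd, 5th, ... of the partial from the right).
  doubled (with −9 where >9): 2 9 3 6 0 4 → sum 24
  kept as-is: 5 8 2 3 9 6 → sum 33
Total = 24 + 33 = 57.
Check digit = (10 − (57 mod 10)) mod 10 = 3.

3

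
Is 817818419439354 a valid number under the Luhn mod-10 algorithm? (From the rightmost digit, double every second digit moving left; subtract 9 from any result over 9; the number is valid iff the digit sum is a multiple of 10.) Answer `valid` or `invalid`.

From the right, keep odd positions and double even positions (subtract 9 from any doubled value over 9):
  doubled (positions 2,4,...): 1 9 8 2 7 7 2 → sum 36
  kept (positions 1,3,...): 4 3 3 9 4 1 7 8 → sum 39
Total = 75.
75 mod 10 = 5, so the number is invalid.

invalid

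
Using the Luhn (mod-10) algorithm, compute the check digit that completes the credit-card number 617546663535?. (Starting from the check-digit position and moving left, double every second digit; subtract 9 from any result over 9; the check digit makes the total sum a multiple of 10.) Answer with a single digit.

Partial digits right→left: 5 3 5 3 6 6 6 4 5 7 1 6
Double every second digit counting from the check-digit position (so the 1st, 3rd, 5th, ... of the partial from the right).
  doubled (with −9 where >9): 1 1 3 3 1 2 → sum 11
  kept as-is: 3 3 6 4 7 6 → sum 29
Total = 11 + 29 = 40.
Check digit = (10 − (40 mod 10)) mod 10 = 0.

0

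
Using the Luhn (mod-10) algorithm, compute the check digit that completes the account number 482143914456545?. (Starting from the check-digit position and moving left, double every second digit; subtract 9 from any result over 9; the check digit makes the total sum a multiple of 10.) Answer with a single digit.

Partial digits right→left: 5 4 5 6 5 4 4 1 9 3 4 1 2 8 4
Double every second digit counting from the check-digit position (so the 1st, 3rd, 5th, ... of the partial from the right).
  doubled (with −9 where >9): 1 1 1 8 9 8 4 8 → sum 40
  kept as-is: 4 6 4 1 3 1 8 → sum 27
Total = 40 + 27 = 67.
Check digit = (10 − (67 mod 10)) mod 10 = 3.

3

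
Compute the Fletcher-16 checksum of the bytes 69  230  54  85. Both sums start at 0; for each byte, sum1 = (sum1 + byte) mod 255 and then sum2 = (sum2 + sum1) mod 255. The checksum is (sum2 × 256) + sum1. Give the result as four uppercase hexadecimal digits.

Running sums (mod 255):
  after byte 0 (69): sum1=69, sum2=69
  after byte 1 (230): sum1=44, sum2=113
  after byte 2 (54): sum1=98, sum2=211
  after byte 3 (85): sum1=183, sum2=139
Checksum = sum2·256 + sum1 = 139·256 + 183 = 35767 = 0x8BB7.

8BB7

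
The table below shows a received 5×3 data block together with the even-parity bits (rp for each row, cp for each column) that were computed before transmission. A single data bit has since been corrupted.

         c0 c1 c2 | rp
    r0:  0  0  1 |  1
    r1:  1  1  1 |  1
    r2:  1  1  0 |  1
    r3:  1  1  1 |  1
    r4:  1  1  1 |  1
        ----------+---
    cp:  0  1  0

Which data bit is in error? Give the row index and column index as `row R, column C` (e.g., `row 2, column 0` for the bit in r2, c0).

Recompute each row's even parity and compare to rp:
  r0: data parity 1, sent rp 1 → ok
  r1: data parity 1, sent rp 1 → ok
  r2: data parity 0, sent rp 1 → mismatch
  r3: data parity 1, sent rp 1 → ok
  r4: data parity 1, sent rp 1 → ok
Recompute each column's even parity and compare to cp:
  c0: data parity 0, sent cp 0 → ok
  c1: data parity 0, sent cp 1 → mismatch
  c2: data parity 0, sent cp 0 → ok
Exactly one row (r2) and one column (c1) fail → the flipped bit is at their intersection.

row 2, column 1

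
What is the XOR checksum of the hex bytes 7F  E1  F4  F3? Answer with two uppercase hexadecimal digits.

99

XOR the bytes together:
  start with 0x7F
  0x7F ⊕ 0xE1 = 0x9E
  0x9E ⊕ 0xF4 = 0x6A
  0x6A ⊕ 0xF3 = 0x99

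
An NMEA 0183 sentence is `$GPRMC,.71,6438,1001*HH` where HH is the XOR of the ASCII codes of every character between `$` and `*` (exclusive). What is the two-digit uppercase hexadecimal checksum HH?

XOR the ASCII codes of the payload characters:
  'G' = 0x47 → acc = 0x47
  'P' = 0x50 → acc = 0x17
  'R' = 0x52 → acc = 0x45
  'M' = 0x4D → acc = 0x08
  'C' = 0x43 → acc = 0x4B
  ',' = 0x2C → acc = 0x67
  '.' = 0x2E → acc = 0x49
  '7' = 0x37 → acc = 0x7E
  '1' = 0x31 → acc = 0x4F
  ',' = 0x2C → acc = 0x63
  '6' = 0x36 → acc = 0x55
  '4' = 0x34 → acc = 0x61
  '3' = 0x33 → acc = 0x52
  '8' = 0x38 → acc = 0x6A
  ',' = 0x2C → acc = 0x46
  '1' = 0x31 → acc = 0x77
  '0' = 0x30 → acc = 0x47
  '0' = 0x30 → acc = 0x77
  '1' = 0x31 → acc = 0x46
Checksum = 0x46.

46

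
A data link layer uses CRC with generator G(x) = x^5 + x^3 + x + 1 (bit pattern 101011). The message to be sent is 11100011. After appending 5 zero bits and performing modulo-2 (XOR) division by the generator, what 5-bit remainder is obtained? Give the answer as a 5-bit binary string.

Append 5 zeros: 1110001100000. Divide by 101011 (XOR where the leading bit is 1):
  pos 0: 111000 XOR 101011 = 010011
  pos 1: 100111 XOR 101011 = 001100
  pos 3: 110010 XOR 101011 = 011001
  pos 4: 110010 XOR 101011 = 011001
  pos 5: 110010 XOR 101011 = 011001
  pos 6: 110010 XOR 101011 = 011001
  pos 7: 110010 XOR 101011 = 011001
Remainder (last 5 bits) = 11001. This is the CRC / FCS.

11001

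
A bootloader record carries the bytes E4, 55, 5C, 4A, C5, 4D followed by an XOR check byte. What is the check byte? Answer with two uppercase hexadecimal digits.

2F

XOR the bytes together:
  start with 0xE4
  0xE4 ⊕ 0x55 = 0xB1
  0xB1 ⊕ 0x5C = 0xED
  0xED ⊕ 0x4A = 0xA7
  0xA7 ⊕ 0xC5 = 0x62
  0x62 ⊕ 0x4D = 0x2F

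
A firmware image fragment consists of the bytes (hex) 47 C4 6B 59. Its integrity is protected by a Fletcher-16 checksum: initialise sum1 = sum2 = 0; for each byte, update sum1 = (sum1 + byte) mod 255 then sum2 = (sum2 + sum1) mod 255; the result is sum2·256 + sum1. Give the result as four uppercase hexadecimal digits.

9BD0

Running sums (mod 255):
  after byte 0 (47): sum1=71, sum2=71
  after byte 1 (C4): sum1=12, sum2=83
  after byte 2 (6B): sum1=119, sum2=202
  after byte 3 (59): sum1=208, sum2=155
Checksum = sum2·256 + sum1 = 155·256 + 208 = 39888 = 0x9BD0.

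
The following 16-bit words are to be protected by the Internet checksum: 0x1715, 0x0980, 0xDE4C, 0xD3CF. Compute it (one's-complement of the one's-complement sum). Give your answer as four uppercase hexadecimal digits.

One's-complement addition (fold any carry out of bit 15 back into bit 0):
  0x1715 + 0x0980 = 0x02095
  0x2095 + 0xDE4C = 0x0FEE1
  0xFEE1 + 0xD3CF = 0x1D2B0 → wrap carry → 0xD2B1
One's-complement sum = 0xD2B1.
Checksum = ~0xD2B1 & 0xFFFF = 0x2D4E.

2D4E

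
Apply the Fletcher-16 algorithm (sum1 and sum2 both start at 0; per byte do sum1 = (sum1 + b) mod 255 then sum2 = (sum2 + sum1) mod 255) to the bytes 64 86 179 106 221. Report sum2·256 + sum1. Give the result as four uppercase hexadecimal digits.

Running sums (mod 255):
  after byte 0 (64): sum1=64, sum2=64
  after byte 1 (86): sum1=150, sum2=214
  after byte 2 (179): sum1=74, sum2=33
  after byte 3 (106): sum1=180, sum2=213
  after byte 4 (221): sum1=146, sum2=104
Checksum = sum2·256 + sum1 = 104·256 + 146 = 26770 = 0x6892.

6892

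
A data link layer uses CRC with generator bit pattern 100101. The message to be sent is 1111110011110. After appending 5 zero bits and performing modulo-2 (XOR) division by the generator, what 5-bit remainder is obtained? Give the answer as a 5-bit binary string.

10001

Append 5 zeros: 111111001111000000. Divide by 100101 (XOR where the leading bit is 1):
  pos 0: 111111 XOR 100101 = 011010
  pos 1: 110100 XOR 100101 = 010001
  pos 2: 100010 XOR 100101 = 000111
  pos 5: 111111 XOR 100101 = 011010
  pos 6: 110101 XOR 100101 = 010000
  pos 7: 100000 XOR 100101 = 000101
  pos 10: 101000 XOR 100101 = 001101
  pos 12: 110100 XOR 100101 = 010001
Remainder (last 5 bits) = 10001. This is the CRC / FCS.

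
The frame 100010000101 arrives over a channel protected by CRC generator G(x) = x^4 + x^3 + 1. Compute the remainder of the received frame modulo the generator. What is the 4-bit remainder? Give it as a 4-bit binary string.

1111

Modulo-2 division of 100010000101 by 11001:
  pos 0: 10001 XOR 11001 = 01000
  pos 1: 10000 XOR 11001 = 01001
  pos 2: 10010 XOR 11001 = 01011
  pos 3: 10110 XOR 11001 = 01111
  pos 4: 11110 XOR 11001 = 00111
  pos 6: 11110 XOR 11001 = 00111
Remainder = 1111 (nonzero — an error is detected).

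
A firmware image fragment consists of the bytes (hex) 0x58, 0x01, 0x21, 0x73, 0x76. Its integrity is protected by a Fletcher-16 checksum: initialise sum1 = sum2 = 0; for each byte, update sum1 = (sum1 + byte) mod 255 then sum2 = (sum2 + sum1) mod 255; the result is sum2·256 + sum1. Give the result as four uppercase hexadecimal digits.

Running sums (mod 255):
  after byte 0 (0x58): sum1=88, sum2=88
  after byte 1 (0x01): sum1=89, sum2=177
  after byte 2 (0x21): sum1=122, sum2=44
  after byte 3 (0x73): sum1=237, sum2=26
  after byte 4 (0x76): sum1=100, sum2=126
Checksum = sum2·256 + sum1 = 126·256 + 100 = 32356 = 0x7E64.

7E64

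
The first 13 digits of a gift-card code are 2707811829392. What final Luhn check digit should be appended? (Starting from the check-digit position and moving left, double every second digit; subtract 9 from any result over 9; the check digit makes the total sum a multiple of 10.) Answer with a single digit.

Partial digits right→left: 2 9 3 9 2 8 1 1 8 7 0 7 2
Double every second digit counting from the check-digit position (so the 1st, 3rd, 5th, ... of the partial from the right).
  doubled (with −9 where >9): 4 6 4 2 7 0 4 → sum 27
  kept as-is: 9 9 8 1 7 7 → sum 41
Total = 27 + 41 = 68.
Check digit = (10 − (68 mod 10)) mod 10 = 2.

2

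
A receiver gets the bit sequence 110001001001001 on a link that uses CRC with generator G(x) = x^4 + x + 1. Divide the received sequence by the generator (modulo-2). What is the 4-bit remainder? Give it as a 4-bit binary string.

Modulo-2 division of 110001001001001 by 10011:
  pos 0: 11000 XOR 10011 = 01011
  pos 1: 10111 XOR 10011 = 00100
  pos 3: 10000 XOR 10011 = 00011
  pos 6: 11100 XOR 10011 = 01111
  pos 7: 11111 XOR 10011 = 01100
  pos 8: 11000 XOR 10011 = 01011
  pos 9: 10110 XOR 10011 = 00101
Remainder = 1011 (nonzero — an error is detected).

1011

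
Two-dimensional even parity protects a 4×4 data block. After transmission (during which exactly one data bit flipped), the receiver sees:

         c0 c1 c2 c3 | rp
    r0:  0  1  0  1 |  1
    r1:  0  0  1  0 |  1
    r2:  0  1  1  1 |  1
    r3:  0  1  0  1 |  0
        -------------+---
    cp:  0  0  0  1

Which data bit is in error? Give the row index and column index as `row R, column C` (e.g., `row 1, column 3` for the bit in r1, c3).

Recompute each row's even parity and compare to rp:
  r0: data parity 0, sent rp 1 → mismatch
  r1: data parity 1, sent rp 1 → ok
  r2: data parity 1, sent rp 1 → ok
  r3: data parity 0, sent rp 0 → ok
Recompute each column's even parity and compare to cp:
  c0: data parity 0, sent cp 0 → ok
  c1: data parity 1, sent cp 0 → mismatch
  c2: data parity 0, sent cp 0 → ok
  c3: data parity 1, sent cp 1 → ok
Exactly one row (r0) and one column (c1) fail → the flipped bit is at their intersection.

row 0, column 1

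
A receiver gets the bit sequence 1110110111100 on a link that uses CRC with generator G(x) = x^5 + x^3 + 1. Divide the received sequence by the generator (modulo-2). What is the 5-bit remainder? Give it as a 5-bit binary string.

00000

Modulo-2 division of 1110110111100 by 101001:
  pos 0: 111011 XOR 101001 = 010010
  pos 1: 100100 XOR 101001 = 001101
  pos 3: 110111 XOR 101001 = 011110
  pos 4: 111101 XOR 101001 = 010100
  pos 5: 101001 XOR 101001 = 000000
Remainder = 00000 (zero — the frame passes the CRC check).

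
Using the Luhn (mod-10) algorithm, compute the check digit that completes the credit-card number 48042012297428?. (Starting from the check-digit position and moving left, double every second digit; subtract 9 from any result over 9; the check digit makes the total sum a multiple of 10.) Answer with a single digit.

9

Partial digits right→left: 8 2 4 7 9 2 2 1 0 2 4 0 8 4
Double every second digit counting from the check-digit position (so the 1st, 3rd, 5th, ... of the partial from the right).
  doubled (with −9 where >9): 7 8 9 4 0 8 7 → sum 43
  kept as-is: 2 7 2 1 2 0 4 → sum 18
Total = 43 + 18 = 61.
Check digit = (10 − (61 mod 10)) mod 10 = 9.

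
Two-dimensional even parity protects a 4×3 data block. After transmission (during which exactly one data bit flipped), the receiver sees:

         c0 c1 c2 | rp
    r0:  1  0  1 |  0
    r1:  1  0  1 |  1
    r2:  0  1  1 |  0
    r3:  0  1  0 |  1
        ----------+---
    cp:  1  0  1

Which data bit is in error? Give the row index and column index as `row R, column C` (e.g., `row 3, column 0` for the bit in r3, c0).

row 1, column 0

Recompute each row's even parity and compare to rp:
  r0: data parity 0, sent rp 0 → ok
  r1: data parity 0, sent rp 1 → mismatch
  r2: data parity 0, sent rp 0 → ok
  r3: data parity 1, sent rp 1 → ok
Recompute each column's even parity and compare to cp:
  c0: data parity 0, sent cp 1 → mismatch
  c1: data parity 0, sent cp 0 → ok
  c2: data parity 1, sent cp 1 → ok
Exactly one row (r1) and one column (c0) fail → the flipped bit is at their intersection.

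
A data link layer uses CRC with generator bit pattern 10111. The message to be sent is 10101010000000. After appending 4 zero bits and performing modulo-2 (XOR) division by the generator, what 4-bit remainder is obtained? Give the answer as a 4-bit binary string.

0110

Append 4 zeros: 101010100000000000. Divide by 10111 (XOR where the leading bit is 1):
  pos 0: 10101 XOR 10111 = 00010
  pos 3: 10010 XOR 10111 = 00101
  pos 5: 10100 XOR 10111 = 00011
  pos 8: 11000 XOR 10111 = 01111
  pos 9: 11110 XOR 10111 = 01001
  pos 10: 10010 XOR 10111 = 00101
  pos 12: 10100 XOR 10111 = 00011
Remainder (last 4 bits) = 0110. This is the CRC / FCS.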